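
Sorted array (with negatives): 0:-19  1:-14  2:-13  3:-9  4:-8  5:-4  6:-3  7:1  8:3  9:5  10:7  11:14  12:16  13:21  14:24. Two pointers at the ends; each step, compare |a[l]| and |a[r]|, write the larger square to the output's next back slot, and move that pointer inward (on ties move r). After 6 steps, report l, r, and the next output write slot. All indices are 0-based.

l=2, r=10, next write slot=8

[0,14] |-19|<=|24| out[14]=576 → r--
[0,13] |-19|<=|21| out[13]=441 → r--
[0,12] |-19|>|16| out[12]=361 → l++
[1,12] |-14|<=|16| out[11]=256 → r--
[1,11] |-14|<=|14| out[10]=196 → r--
[1,10] |-14|>|7| out[9]=196 → l++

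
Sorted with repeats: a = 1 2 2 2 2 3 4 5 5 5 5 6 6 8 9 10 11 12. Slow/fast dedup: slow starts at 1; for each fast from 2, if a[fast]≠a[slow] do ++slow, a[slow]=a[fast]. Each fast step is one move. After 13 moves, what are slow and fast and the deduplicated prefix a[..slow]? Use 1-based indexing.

slow=7, fast=15, prefix=[1, 2, 3, 4, 5, 6, 8]

(s=1,f=2) a[fast]=2≠a[slow]=1 write a[2]=2 → slow++,fast++
(s=2,f=3) a[fast]=2=a[slow] dup → fast++
(s=2,f=4) a[fast]=2=a[slow] dup → fast++
(s=2,f=5) a[fast]=2=a[slow] dup → fast++
(s=2,f=6) a[fast]=3≠a[slow]=2 write a[3]=3 → slow++,fast++
(s=3,f=7) a[fast]=4≠a[slow]=3 write a[4]=4 → slow++,fast++
(s=4,f=8) a[fast]=5≠a[slow]=4 write a[5]=5 → slow++,fast++
(s=5,f=9) a[fast]=5=a[slow] dup → fast++
(s=5,f=10) a[fast]=5=a[slow] dup → fast++
(s=5,f=11) a[fast]=5=a[slow] dup → fast++
(s=5,f=12) a[fast]=6≠a[slow]=5 write a[6]=6 → slow++,fast++
(s=6,f=13) a[fast]=6=a[slow] dup → fast++
(s=6,f=14) a[fast]=8≠a[slow]=6 write a[7]=8 → slow++,fast++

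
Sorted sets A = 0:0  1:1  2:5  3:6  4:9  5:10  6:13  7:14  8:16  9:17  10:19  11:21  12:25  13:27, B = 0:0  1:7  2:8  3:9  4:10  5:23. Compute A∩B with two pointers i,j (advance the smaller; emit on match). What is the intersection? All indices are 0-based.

intersection = [0, 9, 10]

[i=0,j=0] 0==0 emit → i++,j++
[i=1,j=1] 1<7 → i++
[i=2,j=1] 5<7 → i++
[i=3,j=1] 6<7 → i++
[i=4,j=1] 9>7 → j++
[i=4,j=2] 9>8 → j++
[i=4,j=3] 9==9 emit → i++,j++
[i=5,j=4] 10==10 emit → i++,j++
[i=6,j=5] 13<23 → i++
[i=7,j=5] 14<23 → i++
[i=8,j=5] 16<23 → i++
[i=9,j=5] 17<23 → i++
[i=10,j=5] 19<23 → i++
[i=11,j=5] 21<23 → i++
[i=12,j=5] 25>23 → j++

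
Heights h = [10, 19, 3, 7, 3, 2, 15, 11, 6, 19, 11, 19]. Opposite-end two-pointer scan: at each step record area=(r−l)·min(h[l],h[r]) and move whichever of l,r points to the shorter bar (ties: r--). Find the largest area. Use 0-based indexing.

l=0 r=11: min(10,19)*11=110 best=110 *, l++
l=1 r=11: min(19,19)*10=190 best=190 *, r--
l=1 r=10: min(19,11)*9=99 best=190, r--
l=1 r=9: min(19,19)*8=152 best=190, r--
l=1 r=8: min(19,6)*7=42 best=190, r--
l=1 r=7: min(19,11)*6=66 best=190, r--
l=1 r=6: min(19,15)*5=75 best=190, r--
l=1 r=5: min(19,2)*4=8 best=190, r--
l=1 r=4: min(19,3)*3=9 best=190, r--
l=1 r=3: min(19,7)*2=14 best=190, r--
l=1 r=2: min(19,3)*1=3 best=190, r--

max area = 190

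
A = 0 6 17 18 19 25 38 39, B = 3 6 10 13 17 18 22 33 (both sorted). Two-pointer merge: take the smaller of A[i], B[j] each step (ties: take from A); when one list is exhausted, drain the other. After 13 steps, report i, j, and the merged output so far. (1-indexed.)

i=7, j=8, merged so far=[0, 3, 6, 6, 10, 13, 17, 17, 18, 18, 19, 22, 25]

i=1 j=1: A[i]=0<=B[j]=3 take 0, i++
i=2 j=1: A[i]=6>B[j]=3 take 3, j++
i=2 j=2: A[i]=6<=B[j]=6 take 6, i++
i=3 j=2: A[i]=17>B[j]=6 take 6, j++
i=3 j=3: A[i]=17>B[j]=10 take 10, j++
i=3 j=4: A[i]=17>B[j]=13 take 13, j++
i=3 j=5: A[i]=17<=B[j]=17 take 17, i++
i=4 j=5: A[i]=18>B[j]=17 take 17, j++
i=4 j=6: A[i]=18<=B[j]=18 take 18, i++
i=5 j=6: A[i]=19>B[j]=18 take 18, j++
i=5 j=7: A[i]=19<=B[j]=22 take 19, i++
i=6 j=7: A[i]=25>B[j]=22 take 22, j++
i=6 j=8: A[i]=25<=B[j]=33 take 25, i++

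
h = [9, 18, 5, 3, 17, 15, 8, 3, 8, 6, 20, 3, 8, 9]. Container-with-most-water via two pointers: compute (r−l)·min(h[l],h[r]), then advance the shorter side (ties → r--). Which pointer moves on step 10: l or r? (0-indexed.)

l

l=0 r=13: min(9,9)*13=117 best=117 *, r--
l=0 r=12: min(9,8)*12=96 best=117, r--
l=0 r=11: min(9,3)*11=33 best=117, r--
l=0 r=10: min(9,20)*10=90 best=117, l++
l=1 r=10: min(18,20)*9=162 best=162 *, l++
l=2 r=10: min(5,20)*8=40 best=162, l++
l=3 r=10: min(3,20)*7=21 best=162, l++
l=4 r=10: min(17,20)*6=102 best=162, l++
l=5 r=10: min(15,20)*5=75 best=162, l++
l=6 r=10: min(8,20)*4=32 best=162, l++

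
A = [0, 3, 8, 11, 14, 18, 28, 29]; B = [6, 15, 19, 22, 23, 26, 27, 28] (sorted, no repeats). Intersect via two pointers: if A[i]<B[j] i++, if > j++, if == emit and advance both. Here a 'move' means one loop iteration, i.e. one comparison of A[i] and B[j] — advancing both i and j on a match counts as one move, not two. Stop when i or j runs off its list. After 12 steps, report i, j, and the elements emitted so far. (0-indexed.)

i=6, j=6, emitted=[]

[i=0,j=0] 0<6 → i++
[i=1,j=0] 3<6 → i++
[i=2,j=0] 8>6 → j++
[i=2,j=1] 8<15 → i++
[i=3,j=1] 11<15 → i++
[i=4,j=1] 14<15 → i++
[i=5,j=1] 18>15 → j++
[i=5,j=2] 18<19 → i++
[i=6,j=2] 28>19 → j++
[i=6,j=3] 28>22 → j++
[i=6,j=4] 28>23 → j++
[i=6,j=5] 28>26 → j++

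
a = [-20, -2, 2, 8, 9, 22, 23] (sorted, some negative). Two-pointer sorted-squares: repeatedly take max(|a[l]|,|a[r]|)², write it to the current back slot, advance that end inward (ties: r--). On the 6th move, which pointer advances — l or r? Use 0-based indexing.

l=0 r=6: |-20|<=|23| out[6]=529, r--
l=0 r=5: |-20|<=|22| out[5]=484, r--
l=0 r=4: |-20|>|9| out[4]=400, l++
l=1 r=4: |-2|<=|9| out[3]=81, r--
l=1 r=3: |-2|<=|8| out[2]=64, r--
l=1 r=2: |-2|<=|2| out[1]=4, r--

r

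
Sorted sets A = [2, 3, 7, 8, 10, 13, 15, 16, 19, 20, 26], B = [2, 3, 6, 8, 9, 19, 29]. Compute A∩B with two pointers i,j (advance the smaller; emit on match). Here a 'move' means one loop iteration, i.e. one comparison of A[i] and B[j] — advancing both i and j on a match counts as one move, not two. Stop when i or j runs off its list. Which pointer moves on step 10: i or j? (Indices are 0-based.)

i=0 j=0: 2==2 emit, i++,j++
i=1 j=1: 3==3 emit, i++,j++
i=2 j=2: 7>6, j++
i=2 j=3: 7<8, i++
i=3 j=3: 8==8 emit, i++,j++
i=4 j=4: 10>9, j++
i=4 j=5: 10<19, i++
i=5 j=5: 13<19, i++
i=6 j=5: 15<19, i++
i=7 j=5: 16<19, i++

i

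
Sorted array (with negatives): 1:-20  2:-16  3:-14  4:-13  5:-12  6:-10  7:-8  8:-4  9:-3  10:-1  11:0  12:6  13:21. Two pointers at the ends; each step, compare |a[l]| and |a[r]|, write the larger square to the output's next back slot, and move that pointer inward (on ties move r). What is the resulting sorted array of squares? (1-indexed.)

[0, 1, 9, 16, 36, 64, 100, 144, 169, 196, 256, 400, 441]

[1,13] |-20|<=|21| out[13]=441 → r--
[1,12] |-20|>|6| out[12]=400 → l++
[2,12] |-16|>|6| out[11]=256 → l++
[3,12] |-14|>|6| out[10]=196 → l++
[4,12] |-13|>|6| out[9]=169 → l++
[5,12] |-12|>|6| out[8]=144 → l++
[6,12] |-10|>|6| out[7]=100 → l++
[7,12] |-8|>|6| out[6]=64 → l++
[8,12] |-4|<=|6| out[5]=36 → r--
[8,11] |-4|>|0| out[4]=16 → l++
[9,11] |-3|>|0| out[3]=9 → l++
[10,11] |-1|>|0| out[2]=1 → l++
[11,11] |0|<=|0| out[1]=0 → r--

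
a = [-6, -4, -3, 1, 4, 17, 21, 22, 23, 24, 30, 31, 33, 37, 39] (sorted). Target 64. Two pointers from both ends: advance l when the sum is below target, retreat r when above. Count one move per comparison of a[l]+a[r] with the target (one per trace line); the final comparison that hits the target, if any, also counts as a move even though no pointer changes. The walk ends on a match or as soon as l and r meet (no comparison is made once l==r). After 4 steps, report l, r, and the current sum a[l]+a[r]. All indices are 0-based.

l=0 r=14: -6+39=33 <64, l++
l=1 r=14: -4+39=35 <64, l++
l=2 r=14: -3+39=36 <64, l++
l=3 r=14: 1+39=40 <64, l++

l=4, r=14, sum=43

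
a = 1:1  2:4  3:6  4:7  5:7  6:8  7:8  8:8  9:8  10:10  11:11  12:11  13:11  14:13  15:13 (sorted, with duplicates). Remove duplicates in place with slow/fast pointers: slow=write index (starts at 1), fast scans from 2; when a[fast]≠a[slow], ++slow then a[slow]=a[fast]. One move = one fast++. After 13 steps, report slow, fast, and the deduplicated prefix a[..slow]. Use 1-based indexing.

slow=8, fast=15, prefix=[1, 4, 6, 7, 8, 10, 11, 13]

(s=1,f=2) a[fast]=4≠a[slow]=1 write a[2]=4 → slow++,fast++
(s=2,f=3) a[fast]=6≠a[slow]=4 write a[3]=6 → slow++,fast++
(s=3,f=4) a[fast]=7≠a[slow]=6 write a[4]=7 → slow++,fast++
(s=4,f=5) a[fast]=7=a[slow] dup → fast++
(s=4,f=6) a[fast]=8≠a[slow]=7 write a[5]=8 → slow++,fast++
(s=5,f=7) a[fast]=8=a[slow] dup → fast++
(s=5,f=8) a[fast]=8=a[slow] dup → fast++
(s=5,f=9) a[fast]=8=a[slow] dup → fast++
(s=5,f=10) a[fast]=10≠a[slow]=8 write a[6]=10 → slow++,fast++
(s=6,f=11) a[fast]=11≠a[slow]=10 write a[7]=11 → slow++,fast++
(s=7,f=12) a[fast]=11=a[slow] dup → fast++
(s=7,f=13) a[fast]=11=a[slow] dup → fast++
(s=7,f=14) a[fast]=13≠a[slow]=11 write a[8]=13 → slow++,fast++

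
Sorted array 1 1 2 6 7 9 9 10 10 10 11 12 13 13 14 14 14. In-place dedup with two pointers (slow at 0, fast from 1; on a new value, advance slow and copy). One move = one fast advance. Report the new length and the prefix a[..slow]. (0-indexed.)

length 10; prefix = [1, 2, 6, 7, 9, 10, 11, 12, 13, 14]

slow=0 fast=1: a[fast]=1=a[slow] dup, fast++
slow=0 fast=2: a[fast]=2≠a[slow]=1 write a[1]=2, slow++,fast++
slow=1 fast=3: a[fast]=6≠a[slow]=2 write a[2]=6, slow++,fast++
slow=2 fast=4: a[fast]=7≠a[slow]=6 write a[3]=7, slow++,fast++
slow=3 fast=5: a[fast]=9≠a[slow]=7 write a[4]=9, slow++,fast++
slow=4 fast=6: a[fast]=9=a[slow] dup, fast++
slow=4 fast=7: a[fast]=10≠a[slow]=9 write a[5]=10, slow++,fast++
slow=5 fast=8: a[fast]=10=a[slow] dup, fast++
slow=5 fast=9: a[fast]=10=a[slow] dup, fast++
slow=5 fast=10: a[fast]=11≠a[slow]=10 write a[6]=11, slow++,fast++
slow=6 fast=11: a[fast]=12≠a[slow]=11 write a[7]=12, slow++,fast++
slow=7 fast=12: a[fast]=13≠a[slow]=12 write a[8]=13, slow++,fast++
slow=8 fast=13: a[fast]=13=a[slow] dup, fast++
slow=8 fast=14: a[fast]=14≠a[slow]=13 write a[9]=14, slow++,fast++
slow=9 fast=15: a[fast]=14=a[slow] dup, fast++
slow=9 fast=16: a[fast]=14=a[slow] dup, fast++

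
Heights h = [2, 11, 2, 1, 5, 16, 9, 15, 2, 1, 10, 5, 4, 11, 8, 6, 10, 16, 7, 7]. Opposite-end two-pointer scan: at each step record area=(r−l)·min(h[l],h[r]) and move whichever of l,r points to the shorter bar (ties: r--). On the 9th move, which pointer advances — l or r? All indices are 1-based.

r

l=1 r=20: min(2,7)*19=38 best=38 *, l++
l=2 r=20: min(11,7)*18=126 best=126 *, r--
l=2 r=19: min(11,7)*17=119 best=126, r--
l=2 r=18: min(11,16)*16=176 best=176 *, l++
l=3 r=18: min(2,16)*15=30 best=176, l++
l=4 r=18: min(1,16)*14=14 best=176, l++
l=5 r=18: min(5,16)*13=65 best=176, l++
l=6 r=18: min(16,16)*12=192 best=192 *, r--
l=6 r=17: min(16,10)*11=110 best=192, r--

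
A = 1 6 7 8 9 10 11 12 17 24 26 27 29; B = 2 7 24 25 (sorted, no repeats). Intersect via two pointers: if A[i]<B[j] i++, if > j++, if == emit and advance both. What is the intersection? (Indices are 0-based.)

intersection = [7, 24]

[i=0,j=0] 1<2 → i++
[i=1,j=0] 6>2 → j++
[i=1,j=1] 6<7 → i++
[i=2,j=1] 7==7 emit → i++,j++
[i=3,j=2] 8<24 → i++
[i=4,j=2] 9<24 → i++
[i=5,j=2] 10<24 → i++
[i=6,j=2] 11<24 → i++
[i=7,j=2] 12<24 → i++
[i=8,j=2] 17<24 → i++
[i=9,j=2] 24==24 emit → i++,j++
[i=10,j=3] 26>25 → j++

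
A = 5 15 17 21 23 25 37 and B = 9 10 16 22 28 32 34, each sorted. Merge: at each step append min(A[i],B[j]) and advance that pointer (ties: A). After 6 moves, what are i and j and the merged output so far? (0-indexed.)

i=0 j=0: A[i]=5<=B[j]=9 take 5, i++
i=1 j=0: A[i]=15>B[j]=9 take 9, j++
i=1 j=1: A[i]=15>B[j]=10 take 10, j++
i=1 j=2: A[i]=15<=B[j]=16 take 15, i++
i=2 j=2: A[i]=17>B[j]=16 take 16, j++
i=2 j=3: A[i]=17<=B[j]=22 take 17, i++

i=3, j=3, merged so far=[5, 9, 10, 15, 16, 17]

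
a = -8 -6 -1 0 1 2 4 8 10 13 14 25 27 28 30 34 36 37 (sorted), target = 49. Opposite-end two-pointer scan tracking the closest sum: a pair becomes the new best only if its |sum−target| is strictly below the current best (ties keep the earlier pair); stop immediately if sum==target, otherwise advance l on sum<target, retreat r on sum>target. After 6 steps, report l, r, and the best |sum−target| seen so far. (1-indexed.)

l=1 r=18: -8+37=29 d=20 *, l++
l=2 r=18: -6+37=31 d=18 *, l++
l=3 r=18: -1+37=36 d=13 *, l++
l=4 r=18: 0+37=37 d=12 *, l++
l=5 r=18: 1+37=38 d=11 *, l++
l=6 r=18: 2+37=39 d=10 *, l++

l=7, r=18, best |Δ|=10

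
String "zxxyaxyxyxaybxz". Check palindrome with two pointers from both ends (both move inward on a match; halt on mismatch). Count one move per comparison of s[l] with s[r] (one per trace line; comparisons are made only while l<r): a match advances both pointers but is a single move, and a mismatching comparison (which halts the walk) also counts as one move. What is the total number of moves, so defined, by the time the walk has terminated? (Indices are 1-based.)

[1,15] 'z'=='z' → l++,r--
[2,14] 'x'=='x' → l++,r--
[3,13] 'x'!='b' → stop

3 moves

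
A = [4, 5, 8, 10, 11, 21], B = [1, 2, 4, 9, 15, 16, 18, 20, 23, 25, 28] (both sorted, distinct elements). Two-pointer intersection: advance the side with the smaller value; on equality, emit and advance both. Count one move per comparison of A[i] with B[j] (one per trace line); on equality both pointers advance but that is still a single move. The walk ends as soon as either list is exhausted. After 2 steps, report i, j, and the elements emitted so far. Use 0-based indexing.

i=0, j=2, emitted=[]

i=0 j=0: 4>1, j++
i=0 j=1: 4>2, j++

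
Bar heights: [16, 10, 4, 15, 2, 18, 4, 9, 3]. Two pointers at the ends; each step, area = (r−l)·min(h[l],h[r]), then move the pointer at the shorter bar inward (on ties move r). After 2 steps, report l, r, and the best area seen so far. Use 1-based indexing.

l=1, r=7, best area=63

[1,9] min(16,3)*8=24 best=24 * → r--
[1,8] min(16,9)*7=63 best=63 * → r--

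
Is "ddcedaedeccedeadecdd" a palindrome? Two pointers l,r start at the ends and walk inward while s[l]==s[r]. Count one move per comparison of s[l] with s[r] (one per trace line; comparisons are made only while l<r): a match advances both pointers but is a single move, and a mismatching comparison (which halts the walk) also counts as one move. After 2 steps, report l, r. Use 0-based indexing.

l=2, r=17

[0,19] 'd'=='d' → l++,r--
[1,18] 'd'=='d' → l++,r--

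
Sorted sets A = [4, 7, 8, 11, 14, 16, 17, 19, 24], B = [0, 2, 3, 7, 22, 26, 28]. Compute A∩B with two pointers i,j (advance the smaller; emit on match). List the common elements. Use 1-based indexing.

intersection = [7]

i=1 j=1: 4>0, j++
i=1 j=2: 4>2, j++
i=1 j=3: 4>3, j++
i=1 j=4: 4<7, i++
i=2 j=4: 7==7 emit, i++,j++
i=3 j=5: 8<22, i++
i=4 j=5: 11<22, i++
i=5 j=5: 14<22, i++
i=6 j=5: 16<22, i++
i=7 j=5: 17<22, i++
i=8 j=5: 19<22, i++
i=9 j=5: 24>22, j++
i=9 j=6: 24<26, i++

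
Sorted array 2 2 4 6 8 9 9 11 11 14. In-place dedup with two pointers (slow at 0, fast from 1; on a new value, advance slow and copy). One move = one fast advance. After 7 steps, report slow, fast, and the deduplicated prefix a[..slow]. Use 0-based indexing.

slow=5, fast=8, prefix=[2, 4, 6, 8, 9, 11]

(s=0,f=1) a[fast]=2=a[slow] dup → fast++
(s=0,f=2) a[fast]=4≠a[slow]=2 write a[1]=4 → slow++,fast++
(s=1,f=3) a[fast]=6≠a[slow]=4 write a[2]=6 → slow++,fast++
(s=2,f=4) a[fast]=8≠a[slow]=6 write a[3]=8 → slow++,fast++
(s=3,f=5) a[fast]=9≠a[slow]=8 write a[4]=9 → slow++,fast++
(s=4,f=6) a[fast]=9=a[slow] dup → fast++
(s=4,f=7) a[fast]=11≠a[slow]=9 write a[5]=11 → slow++,fast++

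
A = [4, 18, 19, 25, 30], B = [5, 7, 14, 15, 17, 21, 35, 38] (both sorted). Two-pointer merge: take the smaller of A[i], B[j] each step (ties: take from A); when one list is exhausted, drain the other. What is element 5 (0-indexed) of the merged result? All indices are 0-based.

merged[5] = 17

i=0 j=0: A[i]=4<=B[j]=5 take 4, i++
i=1 j=0: A[i]=18>B[j]=5 take 5, j++
i=1 j=1: A[i]=18>B[j]=7 take 7, j++
i=1 j=2: A[i]=18>B[j]=14 take 14, j++
i=1 j=3: A[i]=18>B[j]=15 take 15, j++
i=1 j=4: A[i]=18>B[j]=17 take 17, j++
i=1 j=5: A[i]=18<=B[j]=21 take 18, i++
i=2 j=5: A[i]=19<=B[j]=21 take 19, i++
i=3 j=5: A[i]=25>B[j]=21 take 21, j++
i=3 j=6: A[i]=25<=B[j]=35 take 25, i++
i=4 j=6: A[i]=30<=B[j]=35 take 30, i++
i=5 j=6: A done, take B[j]=35, j++
i=5 j=7: A done, take B[j]=38, j++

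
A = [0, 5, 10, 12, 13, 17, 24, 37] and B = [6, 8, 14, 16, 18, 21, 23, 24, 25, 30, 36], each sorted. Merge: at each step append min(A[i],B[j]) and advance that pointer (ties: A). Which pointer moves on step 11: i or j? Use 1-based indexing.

i=1 j=1: A[i]=0<=B[j]=6 take 0, i++
i=2 j=1: A[i]=5<=B[j]=6 take 5, i++
i=3 j=1: A[i]=10>B[j]=6 take 6, j++
i=3 j=2: A[i]=10>B[j]=8 take 8, j++
i=3 j=3: A[i]=10<=B[j]=14 take 10, i++
i=4 j=3: A[i]=12<=B[j]=14 take 12, i++
i=5 j=3: A[i]=13<=B[j]=14 take 13, i++
i=6 j=3: A[i]=17>B[j]=14 take 14, j++
i=6 j=4: A[i]=17>B[j]=16 take 16, j++
i=6 j=5: A[i]=17<=B[j]=18 take 17, i++
i=7 j=5: A[i]=24>B[j]=18 take 18, j++

j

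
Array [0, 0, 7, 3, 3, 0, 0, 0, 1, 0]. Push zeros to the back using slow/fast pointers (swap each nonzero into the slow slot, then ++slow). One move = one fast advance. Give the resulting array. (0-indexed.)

(s=0,f=0) a[fast]=0 → fast++
(s=0,f=1) a[fast]=0 → fast++
(s=0,f=2) a[fast]=7≠0 swap→a[0]=7 → slow++,fast++
(s=1,f=3) a[fast]=3≠0 swap→a[1]=3 → slow++,fast++
(s=2,f=4) a[fast]=3≠0 swap→a[2]=3 → slow++,fast++
(s=3,f=5) a[fast]=0 → fast++
(s=3,f=6) a[fast]=0 → fast++
(s=3,f=7) a[fast]=0 → fast++
(s=3,f=8) a[fast]=1≠0 swap→a[3]=1 → slow++,fast++
(s=4,f=9) a[fast]=0 → fast++

[7, 3, 3, 1, 0, 0, 0, 0, 0, 0]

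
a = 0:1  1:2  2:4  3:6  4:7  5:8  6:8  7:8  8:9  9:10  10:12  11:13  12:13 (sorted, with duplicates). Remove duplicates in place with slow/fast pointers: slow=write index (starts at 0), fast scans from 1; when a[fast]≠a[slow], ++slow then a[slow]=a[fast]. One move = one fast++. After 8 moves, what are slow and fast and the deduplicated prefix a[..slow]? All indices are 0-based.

slow=6, fast=9, prefix=[1, 2, 4, 6, 7, 8, 9]

slow=0 fast=1: a[fast]=2≠a[slow]=1 write a[1]=2, slow++,fast++
slow=1 fast=2: a[fast]=4≠a[slow]=2 write a[2]=4, slow++,fast++
slow=2 fast=3: a[fast]=6≠a[slow]=4 write a[3]=6, slow++,fast++
slow=3 fast=4: a[fast]=7≠a[slow]=6 write a[4]=7, slow++,fast++
slow=4 fast=5: a[fast]=8≠a[slow]=7 write a[5]=8, slow++,fast++
slow=5 fast=6: a[fast]=8=a[slow] dup, fast++
slow=5 fast=7: a[fast]=8=a[slow] dup, fast++
slow=5 fast=8: a[fast]=9≠a[slow]=8 write a[6]=9, slow++,fast++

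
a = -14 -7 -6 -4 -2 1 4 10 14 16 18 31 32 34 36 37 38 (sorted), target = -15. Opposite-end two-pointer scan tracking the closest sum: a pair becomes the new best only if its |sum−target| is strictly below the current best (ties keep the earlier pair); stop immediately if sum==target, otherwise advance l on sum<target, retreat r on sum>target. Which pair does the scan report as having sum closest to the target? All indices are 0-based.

pair (-14, -2) with sum -16 (|Δ|=1)

[0,16] -14+38=24 d=39 * → r--
[0,15] -14+37=23 d=38 * → r--
[0,14] -14+36=22 d=37 * → r--
[0,13] -14+34=20 d=35 * → r--
[0,12] -14+32=18 d=33 * → r--
[0,11] -14+31=17 d=32 * → r--
[0,10] -14+18=4 d=19 * → r--
[0,9] -14+16=2 d=17 * → r--
[0,8] -14+14=0 d=15 * → r--
[0,7] -14+10=-4 d=11 * → r--
[0,6] -14+4=-10 d=5 * → r--
[0,5] -14+1=-13 d=2 * → r--
[0,4] -14+-2=-16 d=1 * → l++
[1,4] -7+-2=-9 d=6 → r--
[1,3] -7+-4=-11 d=4 → r--
[1,2] -7+-6=-13 d=2 → r--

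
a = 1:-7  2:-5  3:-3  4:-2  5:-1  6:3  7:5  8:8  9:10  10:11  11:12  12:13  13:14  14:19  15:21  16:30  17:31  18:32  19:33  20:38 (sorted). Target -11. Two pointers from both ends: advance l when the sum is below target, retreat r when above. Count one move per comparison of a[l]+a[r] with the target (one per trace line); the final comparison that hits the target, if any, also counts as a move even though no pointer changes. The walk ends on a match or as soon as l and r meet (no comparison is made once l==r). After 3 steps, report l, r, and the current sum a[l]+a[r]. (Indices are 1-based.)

l=1 r=20: -7+38=31 >-11, r--
l=1 r=19: -7+33=26 >-11, r--
l=1 r=18: -7+32=25 >-11, r--

l=1, r=17, sum=24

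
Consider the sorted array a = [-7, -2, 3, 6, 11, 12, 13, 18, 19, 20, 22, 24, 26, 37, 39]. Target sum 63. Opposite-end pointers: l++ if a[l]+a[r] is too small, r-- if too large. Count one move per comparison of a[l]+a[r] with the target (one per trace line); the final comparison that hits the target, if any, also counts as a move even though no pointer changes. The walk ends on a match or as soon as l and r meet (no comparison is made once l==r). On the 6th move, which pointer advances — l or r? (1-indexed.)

l=1 r=15: -7+39=32 <63, l++
l=2 r=15: -2+39=37 <63, l++
l=3 r=15: 3+39=42 <63, l++
l=4 r=15: 6+39=45 <63, l++
l=5 r=15: 11+39=50 <63, l++
l=6 r=15: 12+39=51 <63, l++

l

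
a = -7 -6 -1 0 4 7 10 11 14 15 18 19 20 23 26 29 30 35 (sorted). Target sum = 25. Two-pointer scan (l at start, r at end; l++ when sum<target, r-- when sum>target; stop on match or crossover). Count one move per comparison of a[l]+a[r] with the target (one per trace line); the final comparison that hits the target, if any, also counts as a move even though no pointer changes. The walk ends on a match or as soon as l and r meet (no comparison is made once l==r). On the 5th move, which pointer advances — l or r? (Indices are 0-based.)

[0,17] -7+35=28 >25 → r--
[0,16] -7+30=23 <25 → l++
[1,16] -6+30=24 <25 → l++
[2,16] -1+30=29 >25 → r--
[2,15] -1+29=28 >25 → r--

r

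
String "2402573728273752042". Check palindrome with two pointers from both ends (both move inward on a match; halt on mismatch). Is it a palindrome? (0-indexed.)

l=0 r=18: '2'=='2', l++,r--
l=1 r=17: '4'=='4', l++,r--
l=2 r=16: '0'=='0', l++,r--
l=3 r=15: '2'=='2', l++,r--
l=4 r=14: '5'=='5', l++,r--
l=5 r=13: '7'=='7', l++,r--
l=6 r=12: '3'=='3', l++,r--
l=7 r=11: '7'=='7', l++,r--
l=8 r=10: '2'=='2', l++,r--

palindrome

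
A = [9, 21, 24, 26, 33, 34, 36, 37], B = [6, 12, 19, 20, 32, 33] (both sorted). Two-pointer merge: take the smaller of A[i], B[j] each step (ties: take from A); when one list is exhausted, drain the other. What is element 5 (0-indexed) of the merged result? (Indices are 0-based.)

merged[5] = 21

i=0 j=0: A[i]=9>B[j]=6 take 6, j++
i=0 j=1: A[i]=9<=B[j]=12 take 9, i++
i=1 j=1: A[i]=21>B[j]=12 take 12, j++
i=1 j=2: A[i]=21>B[j]=19 take 19, j++
i=1 j=3: A[i]=21>B[j]=20 take 20, j++
i=1 j=4: A[i]=21<=B[j]=32 take 21, i++
i=2 j=4: A[i]=24<=B[j]=32 take 24, i++
i=3 j=4: A[i]=26<=B[j]=32 take 26, i++
i=4 j=4: A[i]=33>B[j]=32 take 32, j++
i=4 j=5: A[i]=33<=B[j]=33 take 33, i++
i=5 j=5: A[i]=34>B[j]=33 take 33, j++
i=5 j=6: B done, take A[i]=34, i++
i=6 j=6: B done, take A[i]=36, i++
i=7 j=6: B done, take A[i]=37, i++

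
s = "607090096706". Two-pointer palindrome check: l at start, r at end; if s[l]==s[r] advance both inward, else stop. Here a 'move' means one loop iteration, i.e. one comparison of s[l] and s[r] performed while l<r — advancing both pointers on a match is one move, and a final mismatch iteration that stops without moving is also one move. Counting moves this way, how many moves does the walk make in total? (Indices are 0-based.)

[0,11] '6'=='6' → l++,r--
[1,10] '0'=='0' → l++,r--
[2,9] '7'=='7' → l++,r--
[3,8] '0'!='6' → stop

4 moves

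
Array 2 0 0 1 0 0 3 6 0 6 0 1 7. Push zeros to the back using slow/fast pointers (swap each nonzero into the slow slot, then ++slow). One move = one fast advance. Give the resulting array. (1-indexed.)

slow=1 fast=1: a[fast]=2≠0 swap→a[1]=2, slow++,fast++
slow=2 fast=2: a[fast]=0, fast++
slow=2 fast=3: a[fast]=0, fast++
slow=2 fast=4: a[fast]=1≠0 swap→a[2]=1, slow++,fast++
slow=3 fast=5: a[fast]=0, fast++
slow=3 fast=6: a[fast]=0, fast++
slow=3 fast=7: a[fast]=3≠0 swap→a[3]=3, slow++,fast++
slow=4 fast=8: a[fast]=6≠0 swap→a[4]=6, slow++,fast++
slow=5 fast=9: a[fast]=0, fast++
slow=5 fast=10: a[fast]=6≠0 swap→a[5]=6, slow++,fast++
slow=6 fast=11: a[fast]=0, fast++
slow=6 fast=12: a[fast]=1≠0 swap→a[6]=1, slow++,fast++
slow=7 fast=13: a[fast]=7≠0 swap→a[7]=7, slow++,fast++

[2, 1, 3, 6, 6, 1, 7, 0, 0, 0, 0, 0, 0]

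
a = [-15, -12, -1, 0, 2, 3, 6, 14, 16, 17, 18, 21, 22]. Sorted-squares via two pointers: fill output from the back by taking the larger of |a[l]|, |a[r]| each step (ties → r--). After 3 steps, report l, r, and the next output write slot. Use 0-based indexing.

l=0 r=12: |-15|<=|22| out[12]=484, r--
l=0 r=11: |-15|<=|21| out[11]=441, r--
l=0 r=10: |-15|<=|18| out[10]=324, r--

l=0, r=9, next write slot=9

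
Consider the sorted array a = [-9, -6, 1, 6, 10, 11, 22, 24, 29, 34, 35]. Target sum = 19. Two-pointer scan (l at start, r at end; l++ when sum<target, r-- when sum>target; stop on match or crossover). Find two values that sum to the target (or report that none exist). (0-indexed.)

no pair

[0,10] -9+35=26 >19 → r--
[0,9] -9+34=25 >19 → r--
[0,8] -9+29=20 >19 → r--
[0,7] -9+24=15 <19 → l++
[1,7] -6+24=18 <19 → l++
[2,7] 1+24=25 >19 → r--
[2,6] 1+22=23 >19 → r--
[2,5] 1+11=12 <19 → l++
[3,5] 6+11=17 <19 → l++
[4,5] 10+11=21 >19 → r--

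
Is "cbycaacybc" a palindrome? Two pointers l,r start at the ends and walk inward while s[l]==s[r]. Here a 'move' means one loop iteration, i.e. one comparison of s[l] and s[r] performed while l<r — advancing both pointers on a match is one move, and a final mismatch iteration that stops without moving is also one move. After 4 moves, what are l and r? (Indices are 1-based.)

l=5, r=6

l=1 r=10: 'c'=='c', l++,r--
l=2 r=9: 'b'=='b', l++,r--
l=3 r=8: 'y'=='y', l++,r--
l=4 r=7: 'c'=='c', l++,r--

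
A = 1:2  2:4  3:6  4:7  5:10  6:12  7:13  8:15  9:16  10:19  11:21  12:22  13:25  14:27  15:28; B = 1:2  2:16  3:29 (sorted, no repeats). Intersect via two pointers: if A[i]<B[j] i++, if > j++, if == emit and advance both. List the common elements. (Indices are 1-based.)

intersection = [2, 16]

[i=1,j=1] 2==2 emit → i++,j++
[i=2,j=2] 4<16 → i++
[i=3,j=2] 6<16 → i++
[i=4,j=2] 7<16 → i++
[i=5,j=2] 10<16 → i++
[i=6,j=2] 12<16 → i++
[i=7,j=2] 13<16 → i++
[i=8,j=2] 15<16 → i++
[i=9,j=2] 16==16 emit → i++,j++
[i=10,j=3] 19<29 → i++
[i=11,j=3] 21<29 → i++
[i=12,j=3] 22<29 → i++
[i=13,j=3] 25<29 → i++
[i=14,j=3] 27<29 → i++
[i=15,j=3] 28<29 → i++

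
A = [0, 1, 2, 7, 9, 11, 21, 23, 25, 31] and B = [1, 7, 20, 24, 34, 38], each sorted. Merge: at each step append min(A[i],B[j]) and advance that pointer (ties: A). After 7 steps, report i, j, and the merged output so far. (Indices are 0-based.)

i=0 j=0: A[i]=0<=B[j]=1 take 0, i++
i=1 j=0: A[i]=1<=B[j]=1 take 1, i++
i=2 j=0: A[i]=2>B[j]=1 take 1, j++
i=2 j=1: A[i]=2<=B[j]=7 take 2, i++
i=3 j=1: A[i]=7<=B[j]=7 take 7, i++
i=4 j=1: A[i]=9>B[j]=7 take 7, j++
i=4 j=2: A[i]=9<=B[j]=20 take 9, i++

i=5, j=2, merged so far=[0, 1, 1, 2, 7, 7, 9]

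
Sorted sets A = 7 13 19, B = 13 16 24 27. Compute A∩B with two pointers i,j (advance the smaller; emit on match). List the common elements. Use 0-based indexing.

[i=0,j=0] 7<13 → i++
[i=1,j=0] 13==13 emit → i++,j++
[i=2,j=1] 19>16 → j++
[i=2,j=2] 19<24 → i++

intersection = [13]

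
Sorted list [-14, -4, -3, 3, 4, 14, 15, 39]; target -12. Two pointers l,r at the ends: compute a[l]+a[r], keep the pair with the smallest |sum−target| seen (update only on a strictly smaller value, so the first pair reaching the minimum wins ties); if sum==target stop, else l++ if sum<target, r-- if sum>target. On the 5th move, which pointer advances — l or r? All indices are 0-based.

r

[0,7] -14+39=25 d=37 * → r--
[0,6] -14+15=1 d=13 * → r--
[0,5] -14+14=0 d=12 * → r--
[0,4] -14+4=-10 d=2 * → r--
[0,3] -14+3=-11 d=1 * → r--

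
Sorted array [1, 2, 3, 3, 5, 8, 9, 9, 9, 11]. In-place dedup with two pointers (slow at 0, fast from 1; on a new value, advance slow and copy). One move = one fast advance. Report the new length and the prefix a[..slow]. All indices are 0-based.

length 7; prefix = [1, 2, 3, 5, 8, 9, 11]

slow=0 fast=1: a[fast]=2≠a[slow]=1 write a[1]=2, slow++,fast++
slow=1 fast=2: a[fast]=3≠a[slow]=2 write a[2]=3, slow++,fast++
slow=2 fast=3: a[fast]=3=a[slow] dup, fast++
slow=2 fast=4: a[fast]=5≠a[slow]=3 write a[3]=5, slow++,fast++
slow=3 fast=5: a[fast]=8≠a[slow]=5 write a[4]=8, slow++,fast++
slow=4 fast=6: a[fast]=9≠a[slow]=8 write a[5]=9, slow++,fast++
slow=5 fast=7: a[fast]=9=a[slow] dup, fast++
slow=5 fast=8: a[fast]=9=a[slow] dup, fast++
slow=5 fast=9: a[fast]=11≠a[slow]=9 write a[6]=11, slow++,fast++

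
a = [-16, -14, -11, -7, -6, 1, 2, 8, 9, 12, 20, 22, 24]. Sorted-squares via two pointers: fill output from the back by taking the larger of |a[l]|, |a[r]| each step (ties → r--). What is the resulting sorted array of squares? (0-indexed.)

[1, 4, 36, 49, 64, 81, 121, 144, 196, 256, 400, 484, 576]

l=0 r=12: |-16|<=|24| out[12]=576, r--
l=0 r=11: |-16|<=|22| out[11]=484, r--
l=0 r=10: |-16|<=|20| out[10]=400, r--
l=0 r=9: |-16|>|12| out[9]=256, l++
l=1 r=9: |-14|>|12| out[8]=196, l++
l=2 r=9: |-11|<=|12| out[7]=144, r--
l=2 r=8: |-11|>|9| out[6]=121, l++
l=3 r=8: |-7|<=|9| out[5]=81, r--
l=3 r=7: |-7|<=|8| out[4]=64, r--
l=3 r=6: |-7|>|2| out[3]=49, l++
l=4 r=6: |-6|>|2| out[2]=36, l++
l=5 r=6: |1|<=|2| out[1]=4, r--
l=5 r=5: |1|<=|1| out[0]=1, r--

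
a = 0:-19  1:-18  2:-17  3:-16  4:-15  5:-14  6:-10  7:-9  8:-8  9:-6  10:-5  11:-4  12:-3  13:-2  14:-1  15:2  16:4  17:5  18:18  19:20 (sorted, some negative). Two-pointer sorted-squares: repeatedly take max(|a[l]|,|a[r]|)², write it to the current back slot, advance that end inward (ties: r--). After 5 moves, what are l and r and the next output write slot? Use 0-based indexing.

l=0 r=19: |-19|<=|20| out[19]=400, r--
l=0 r=18: |-19|>|18| out[18]=361, l++
l=1 r=18: |-18|<=|18| out[17]=324, r--
l=1 r=17: |-18|>|5| out[16]=324, l++
l=2 r=17: |-17|>|5| out[15]=289, l++

l=3, r=17, next write slot=14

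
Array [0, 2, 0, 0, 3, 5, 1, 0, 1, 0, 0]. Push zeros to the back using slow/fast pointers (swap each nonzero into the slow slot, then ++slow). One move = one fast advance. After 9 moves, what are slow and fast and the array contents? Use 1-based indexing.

slow=6, fast=10, a=[2, 3, 5, 1, 1, 0, 0, 0, 0, 0, 0]

(s=1,f=1) a[fast]=0 → fast++
(s=1,f=2) a[fast]=2≠0 swap→a[1]=2 → slow++,fast++
(s=2,f=3) a[fast]=0 → fast++
(s=2,f=4) a[fast]=0 → fast++
(s=2,f=5) a[fast]=3≠0 swap→a[2]=3 → slow++,fast++
(s=3,f=6) a[fast]=5≠0 swap→a[3]=5 → slow++,fast++
(s=4,f=7) a[fast]=1≠0 swap→a[4]=1 → slow++,fast++
(s=5,f=8) a[fast]=0 → fast++
(s=5,f=9) a[fast]=1≠0 swap→a[5]=1 → slow++,fast++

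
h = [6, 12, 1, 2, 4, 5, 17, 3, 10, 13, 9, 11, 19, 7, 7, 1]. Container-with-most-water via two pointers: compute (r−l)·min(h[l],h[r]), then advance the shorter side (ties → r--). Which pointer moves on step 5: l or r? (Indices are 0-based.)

[0,15] min(6,1)*15=15 best=15 * → r--
[0,14] min(6,7)*14=84 best=84 * → l++
[1,14] min(12,7)*13=91 best=91 * → r--
[1,13] min(12,7)*12=84 best=91 → r--
[1,12] min(12,19)*11=132 best=132 * → l++

l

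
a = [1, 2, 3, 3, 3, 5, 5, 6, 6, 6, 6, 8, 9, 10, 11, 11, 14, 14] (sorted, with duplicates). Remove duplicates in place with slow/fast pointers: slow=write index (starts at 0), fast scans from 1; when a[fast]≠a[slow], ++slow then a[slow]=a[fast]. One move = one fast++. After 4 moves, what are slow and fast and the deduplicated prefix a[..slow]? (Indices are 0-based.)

slow=2, fast=5, prefix=[1, 2, 3]

slow=0 fast=1: a[fast]=2≠a[slow]=1 write a[1]=2, slow++,fast++
slow=1 fast=2: a[fast]=3≠a[slow]=2 write a[2]=3, slow++,fast++
slow=2 fast=3: a[fast]=3=a[slow] dup, fast++
slow=2 fast=4: a[fast]=3=a[slow] dup, fast++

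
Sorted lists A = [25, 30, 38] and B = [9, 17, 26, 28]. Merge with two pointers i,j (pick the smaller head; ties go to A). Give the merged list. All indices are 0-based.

i=0 j=0: A[i]=25>B[j]=9 take 9, j++
i=0 j=1: A[i]=25>B[j]=17 take 17, j++
i=0 j=2: A[i]=25<=B[j]=26 take 25, i++
i=1 j=2: A[i]=30>B[j]=26 take 26, j++
i=1 j=3: A[i]=30>B[j]=28 take 28, j++
i=1 j=4: B done, take A[i]=30, i++
i=2 j=4: B done, take A[i]=38, i++

[9, 17, 25, 26, 28, 30, 38]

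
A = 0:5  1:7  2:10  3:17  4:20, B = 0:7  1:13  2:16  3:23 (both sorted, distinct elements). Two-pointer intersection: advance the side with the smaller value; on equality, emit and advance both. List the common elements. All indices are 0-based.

intersection = [7]

[i=0,j=0] 5<7 → i++
[i=1,j=0] 7==7 emit → i++,j++
[i=2,j=1] 10<13 → i++
[i=3,j=1] 17>13 → j++
[i=3,j=2] 17>16 → j++
[i=3,j=3] 17<23 → i++
[i=4,j=3] 20<23 → i++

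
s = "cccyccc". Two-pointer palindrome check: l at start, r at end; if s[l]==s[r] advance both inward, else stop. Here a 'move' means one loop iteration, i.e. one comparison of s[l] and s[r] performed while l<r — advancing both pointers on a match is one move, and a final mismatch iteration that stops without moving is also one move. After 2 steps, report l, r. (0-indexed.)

[0,6] 'c'=='c' → l++,r--
[1,5] 'c'=='c' → l++,r--

l=2, r=4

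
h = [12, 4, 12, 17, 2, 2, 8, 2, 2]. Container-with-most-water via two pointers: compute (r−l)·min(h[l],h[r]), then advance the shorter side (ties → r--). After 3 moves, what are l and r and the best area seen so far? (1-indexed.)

l=1, r=6, best area=48

[1,9] min(12,2)*8=16 best=16 * → r--
[1,8] min(12,2)*7=14 best=16 → r--
[1,7] min(12,8)*6=48 best=48 * → r--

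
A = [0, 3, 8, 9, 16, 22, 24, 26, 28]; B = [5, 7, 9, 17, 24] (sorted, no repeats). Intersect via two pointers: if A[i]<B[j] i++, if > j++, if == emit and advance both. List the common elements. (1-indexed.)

[i=1,j=1] 0<5 → i++
[i=2,j=1] 3<5 → i++
[i=3,j=1] 8>5 → j++
[i=3,j=2] 8>7 → j++
[i=3,j=3] 8<9 → i++
[i=4,j=3] 9==9 emit → i++,j++
[i=5,j=4] 16<17 → i++
[i=6,j=4] 22>17 → j++
[i=6,j=5] 22<24 → i++
[i=7,j=5] 24==24 emit → i++,j++

intersection = [9, 24]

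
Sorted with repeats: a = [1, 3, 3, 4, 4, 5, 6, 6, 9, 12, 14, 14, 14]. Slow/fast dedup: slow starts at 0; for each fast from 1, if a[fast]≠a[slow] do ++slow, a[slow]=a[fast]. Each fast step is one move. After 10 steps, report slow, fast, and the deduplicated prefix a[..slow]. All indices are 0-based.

slow=7, fast=11, prefix=[1, 3, 4, 5, 6, 9, 12, 14]

(s=0,f=1) a[fast]=3≠a[slow]=1 write a[1]=3 → slow++,fast++
(s=1,f=2) a[fast]=3=a[slow] dup → fast++
(s=1,f=3) a[fast]=4≠a[slow]=3 write a[2]=4 → slow++,fast++
(s=2,f=4) a[fast]=4=a[slow] dup → fast++
(s=2,f=5) a[fast]=5≠a[slow]=4 write a[3]=5 → slow++,fast++
(s=3,f=6) a[fast]=6≠a[slow]=5 write a[4]=6 → slow++,fast++
(s=4,f=7) a[fast]=6=a[slow] dup → fast++
(s=4,f=8) a[fast]=9≠a[slow]=6 write a[5]=9 → slow++,fast++
(s=5,f=9) a[fast]=12≠a[slow]=9 write a[6]=12 → slow++,fast++
(s=6,f=10) a[fast]=14≠a[slow]=12 write a[7]=14 → slow++,fast++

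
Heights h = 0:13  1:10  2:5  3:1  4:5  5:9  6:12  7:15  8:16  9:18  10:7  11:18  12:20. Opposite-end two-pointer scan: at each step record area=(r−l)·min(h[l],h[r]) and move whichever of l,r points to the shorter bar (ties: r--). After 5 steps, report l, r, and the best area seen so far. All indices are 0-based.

l=5, r=12, best area=156

[0,12] min(13,20)*12=156 best=156 * → l++
[1,12] min(10,20)*11=110 best=156 → l++
[2,12] min(5,20)*10=50 best=156 → l++
[3,12] min(1,20)*9=9 best=156 → l++
[4,12] min(5,20)*8=40 best=156 → l++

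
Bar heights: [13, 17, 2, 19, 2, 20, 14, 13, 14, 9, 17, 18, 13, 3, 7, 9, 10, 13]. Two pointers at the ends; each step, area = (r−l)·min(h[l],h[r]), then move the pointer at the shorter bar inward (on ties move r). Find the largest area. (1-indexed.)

[1,18] min(13,13)*17=221 best=221 * → r--
[1,17] min(13,10)*16=160 best=221 → r--
[1,16] min(13,9)*15=135 best=221 → r--
[1,15] min(13,7)*14=98 best=221 → r--
[1,14] min(13,3)*13=39 best=221 → r--
[1,13] min(13,13)*12=156 best=221 → r--
[1,12] min(13,18)*11=143 best=221 → l++
[2,12] min(17,18)*10=170 best=221 → l++
[3,12] min(2,18)*9=18 best=221 → l++
[4,12] min(19,18)*8=144 best=221 → r--
[4,11] min(19,17)*7=119 best=221 → r--
[4,10] min(19,9)*6=54 best=221 → r--
[4,9] min(19,14)*5=70 best=221 → r--
[4,8] min(19,13)*4=52 best=221 → r--
[4,7] min(19,14)*3=42 best=221 → r--
[4,6] min(19,20)*2=38 best=221 → l++
[5,6] min(2,20)*1=2 best=221 → l++

max area = 221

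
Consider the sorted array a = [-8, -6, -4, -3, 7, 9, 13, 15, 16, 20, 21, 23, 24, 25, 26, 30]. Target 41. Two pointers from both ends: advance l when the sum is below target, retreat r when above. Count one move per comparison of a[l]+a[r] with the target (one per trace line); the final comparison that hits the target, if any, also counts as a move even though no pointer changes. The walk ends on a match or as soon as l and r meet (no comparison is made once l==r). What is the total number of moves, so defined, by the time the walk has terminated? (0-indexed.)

9 moves

[0,15] -8+30=22 <41 → l++
[1,15] -6+30=24 <41 → l++
[2,15] -4+30=26 <41 → l++
[3,15] -3+30=27 <41 → l++
[4,15] 7+30=37 <41 → l++
[5,15] 9+30=39 <41 → l++
[6,15] 13+30=43 >41 → r--
[6,14] 13+26=39 <41 → l++
[7,14] 15+26=41 → found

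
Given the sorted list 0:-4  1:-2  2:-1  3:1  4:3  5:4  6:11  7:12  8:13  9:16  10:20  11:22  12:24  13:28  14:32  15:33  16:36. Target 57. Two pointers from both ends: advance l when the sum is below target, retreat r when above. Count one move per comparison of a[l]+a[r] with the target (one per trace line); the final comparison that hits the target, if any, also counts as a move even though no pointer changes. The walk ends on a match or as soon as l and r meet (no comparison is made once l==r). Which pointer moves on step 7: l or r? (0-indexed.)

l

[0,16] -4+36=32 <57 → l++
[1,16] -2+36=34 <57 → l++
[2,16] -1+36=35 <57 → l++
[3,16] 1+36=37 <57 → l++
[4,16] 3+36=39 <57 → l++
[5,16] 4+36=40 <57 → l++
[6,16] 11+36=47 <57 → l++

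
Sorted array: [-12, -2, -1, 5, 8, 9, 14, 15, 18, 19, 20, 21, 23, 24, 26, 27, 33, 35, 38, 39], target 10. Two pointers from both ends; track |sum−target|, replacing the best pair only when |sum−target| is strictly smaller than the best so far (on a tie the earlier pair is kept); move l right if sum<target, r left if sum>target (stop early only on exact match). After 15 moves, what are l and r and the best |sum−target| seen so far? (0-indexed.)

[0,19] -12+39=27 d=17 * → r--
[0,18] -12+38=26 d=16 * → r--
[0,17] -12+35=23 d=13 * → r--
[0,16] -12+33=21 d=11 * → r--
[0,15] -12+27=15 d=5 * → r--
[0,14] -12+26=14 d=4 * → r--
[0,13] -12+24=12 d=2 * → r--
[0,12] -12+23=11 d=1 * → r--
[0,11] -12+21=9 d=1 → l++
[1,11] -2+21=19 d=9 → r--
[1,10] -2+20=18 d=8 → r--
[1,9] -2+19=17 d=7 → r--
[1,8] -2+18=16 d=6 → r--
[1,7] -2+15=13 d=3 → r--
[1,6] -2+14=12 d=2 → r--

l=1, r=5, best |Δ|=1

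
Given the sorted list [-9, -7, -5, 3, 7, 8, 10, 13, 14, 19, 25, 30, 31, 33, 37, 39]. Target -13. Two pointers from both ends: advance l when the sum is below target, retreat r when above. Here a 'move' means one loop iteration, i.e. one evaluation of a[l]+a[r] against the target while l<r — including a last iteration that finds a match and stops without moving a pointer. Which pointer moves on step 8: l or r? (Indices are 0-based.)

r

[0,15] -9+39=30 >-13 → r--
[0,14] -9+37=28 >-13 → r--
[0,13] -9+33=24 >-13 → r--
[0,12] -9+31=22 >-13 → r--
[0,11] -9+30=21 >-13 → r--
[0,10] -9+25=16 >-13 → r--
[0,9] -9+19=10 >-13 → r--
[0,8] -9+14=5 >-13 → r--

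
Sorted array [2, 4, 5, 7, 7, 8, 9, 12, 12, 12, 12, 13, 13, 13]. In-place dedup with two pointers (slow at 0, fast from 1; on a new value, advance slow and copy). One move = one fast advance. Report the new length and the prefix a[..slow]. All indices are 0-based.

length 8; prefix = [2, 4, 5, 7, 8, 9, 12, 13]

(s=0,f=1) a[fast]=4≠a[slow]=2 write a[1]=4 → slow++,fast++
(s=1,f=2) a[fast]=5≠a[slow]=4 write a[2]=5 → slow++,fast++
(s=2,f=3) a[fast]=7≠a[slow]=5 write a[3]=7 → slow++,fast++
(s=3,f=4) a[fast]=7=a[slow] dup → fast++
(s=3,f=5) a[fast]=8≠a[slow]=7 write a[4]=8 → slow++,fast++
(s=4,f=6) a[fast]=9≠a[slow]=8 write a[5]=9 → slow++,fast++
(s=5,f=7) a[fast]=12≠a[slow]=9 write a[6]=12 → slow++,fast++
(s=6,f=8) a[fast]=12=a[slow] dup → fast++
(s=6,f=9) a[fast]=12=a[slow] dup → fast++
(s=6,f=10) a[fast]=12=a[slow] dup → fast++
(s=6,f=11) a[fast]=13≠a[slow]=12 write a[7]=13 → slow++,fast++
(s=7,f=12) a[fast]=13=a[slow] dup → fast++
(s=7,f=13) a[fast]=13=a[slow] dup → fast++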